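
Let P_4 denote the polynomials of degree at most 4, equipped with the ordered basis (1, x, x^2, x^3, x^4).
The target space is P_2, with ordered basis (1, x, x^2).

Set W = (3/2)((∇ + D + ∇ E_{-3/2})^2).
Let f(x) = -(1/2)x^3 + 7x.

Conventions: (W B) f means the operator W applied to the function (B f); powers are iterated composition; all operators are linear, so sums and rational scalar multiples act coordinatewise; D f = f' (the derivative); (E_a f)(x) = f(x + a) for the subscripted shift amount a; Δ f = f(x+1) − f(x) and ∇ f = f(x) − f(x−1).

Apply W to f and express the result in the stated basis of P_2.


g(x) = -(81/2)x + 135/2

∇ f = -(3/2)x^2 + (3/2)x + 13/2
D f = -(3/2)x^2 + 7
E_{-3/2} f = -(1/2)x^3 + (9/4)x^2 + (29/8)x - 141/16
∇ E_{-3/2} f = -(3/2)x^2 + 6x + 7/8
(∇ + D + ∇ E_{-3/2}) f = -(9/2)x^2 + (15/2)x + 115/8
∇ (∇ + D + ∇ E_{-3/2}) f = -9x + 12
D (∇ + D + ∇ E_{-3/2}) f = -9x + 15/2
E_{-3/2} (∇ + D + ∇ E_{-3/2}) f = -(9/2)x^2 + 21x - 7
∇ E_{-3/2} (∇ + D + ∇ E_{-3/2}) f = -9x + 51/2
(∇ + D + ∇ E_{-3/2}) (∇ + D + ∇ E_{-3/2}) f = -27x + 45
((3/2)((∇ + D + ∇ E_{-3/2})^2)) f = -(81/2)x + 135/2


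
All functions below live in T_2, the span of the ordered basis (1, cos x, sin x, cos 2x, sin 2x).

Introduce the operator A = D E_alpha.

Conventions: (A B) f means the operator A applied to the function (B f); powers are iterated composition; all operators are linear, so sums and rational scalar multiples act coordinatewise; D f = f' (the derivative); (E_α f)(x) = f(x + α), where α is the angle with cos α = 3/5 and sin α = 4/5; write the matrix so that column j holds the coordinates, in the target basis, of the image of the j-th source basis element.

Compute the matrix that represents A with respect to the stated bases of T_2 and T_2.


the matrix is [[0, 0, 0, 0, 0]; [0, -4/5, 3/5, 0, 0]; [0, -3/5, -4/5, 0, 0]; [0, 0, 0, -48/25, -14/25]; [0, 0, 0, 14/25, -48/25]] (rows listed top to bottom)

image of 1: 0
image of cos x: -(4/5)cos x - (3/5)sin x
image of sin x: (3/5)cos x - (4/5)sin x
image of cos 2x: -(48/25)cos 2x + (14/25)sin 2x
image of sin 2x: -(14/25)cos 2x - (48/25)sin 2x
each image's coordinates form column j of the matrix


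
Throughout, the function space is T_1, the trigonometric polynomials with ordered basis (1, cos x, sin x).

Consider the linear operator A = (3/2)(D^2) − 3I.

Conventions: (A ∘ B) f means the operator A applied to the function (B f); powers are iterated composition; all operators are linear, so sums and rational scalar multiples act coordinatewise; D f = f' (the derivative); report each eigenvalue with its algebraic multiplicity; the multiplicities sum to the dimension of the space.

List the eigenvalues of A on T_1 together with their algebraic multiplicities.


image of 1: -3
image of cos x: -(9/2)cos x
image of sin x: -(9/2)sin x
the matrix is diagonal; its diagonal is (-3, -9/2, -9/2)
for a triangular matrix the eigenvalues are the diagonal entries, with algebraic multiplicity their repetition count

λ = -9/2 (multiplicity 2), λ = -3 (multiplicity 1)


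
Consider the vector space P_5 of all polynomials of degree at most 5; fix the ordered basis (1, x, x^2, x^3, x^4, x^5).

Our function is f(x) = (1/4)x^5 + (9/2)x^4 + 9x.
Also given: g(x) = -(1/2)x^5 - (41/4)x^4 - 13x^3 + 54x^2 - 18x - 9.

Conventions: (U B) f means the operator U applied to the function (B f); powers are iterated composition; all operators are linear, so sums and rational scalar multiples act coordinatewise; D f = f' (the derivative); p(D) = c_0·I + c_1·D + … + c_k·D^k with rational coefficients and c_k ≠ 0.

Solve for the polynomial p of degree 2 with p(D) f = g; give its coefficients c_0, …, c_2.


p(D) = -2·I − D + D^2, i.e. c_0 = -2, c_1 = -1, c_2 = 1

D^0 f = (1/4)x^5 + (9/2)x^4 + 9x
D^1 f = (5/4)x^4 + 18x^3 + 9
D^2 f = 5x^3 + 54x^2
matching coefficients of g against c_0 f + c_1 Df + … from the top degree down determines the c_i
solution: c_0 = -2, c_1 = -1, c_2 = 1


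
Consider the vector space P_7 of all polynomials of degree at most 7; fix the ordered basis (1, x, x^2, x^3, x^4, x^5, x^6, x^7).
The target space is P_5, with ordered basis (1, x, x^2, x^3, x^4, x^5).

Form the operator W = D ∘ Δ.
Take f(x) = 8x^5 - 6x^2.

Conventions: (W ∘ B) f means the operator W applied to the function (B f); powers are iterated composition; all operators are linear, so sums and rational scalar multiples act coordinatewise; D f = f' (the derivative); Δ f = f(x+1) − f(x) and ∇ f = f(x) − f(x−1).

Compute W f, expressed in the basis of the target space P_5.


the image equals g(x) = 160x^3 + 240x^2 + 160x + 28

Δ f = 40x^4 + 80x^3 + 80x^2 + 28x + 2
D Δ f = 160x^3 + 240x^2 + 160x + 28


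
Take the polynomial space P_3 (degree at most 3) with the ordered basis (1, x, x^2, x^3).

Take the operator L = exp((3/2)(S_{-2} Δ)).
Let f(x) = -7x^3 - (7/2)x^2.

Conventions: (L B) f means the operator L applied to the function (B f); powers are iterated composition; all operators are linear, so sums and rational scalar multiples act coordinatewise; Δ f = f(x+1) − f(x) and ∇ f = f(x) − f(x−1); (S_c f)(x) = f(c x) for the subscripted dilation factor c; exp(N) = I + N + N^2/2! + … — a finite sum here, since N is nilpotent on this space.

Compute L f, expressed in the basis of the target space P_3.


g(x) = -7x^3 - (259/2)x^2 + 462x + 567/4

order-1 term: -126x^2 + 84x - 63/4
order-2 term: 378x - 63/2
order-3 term: 189
the series for exp((3/2)(S_{-2} Δ)) f terminates at order 3
exp((3/2)(S_{-2} Δ)) f = -7x^3 - (259/2)x^2 + 462x + 567/4


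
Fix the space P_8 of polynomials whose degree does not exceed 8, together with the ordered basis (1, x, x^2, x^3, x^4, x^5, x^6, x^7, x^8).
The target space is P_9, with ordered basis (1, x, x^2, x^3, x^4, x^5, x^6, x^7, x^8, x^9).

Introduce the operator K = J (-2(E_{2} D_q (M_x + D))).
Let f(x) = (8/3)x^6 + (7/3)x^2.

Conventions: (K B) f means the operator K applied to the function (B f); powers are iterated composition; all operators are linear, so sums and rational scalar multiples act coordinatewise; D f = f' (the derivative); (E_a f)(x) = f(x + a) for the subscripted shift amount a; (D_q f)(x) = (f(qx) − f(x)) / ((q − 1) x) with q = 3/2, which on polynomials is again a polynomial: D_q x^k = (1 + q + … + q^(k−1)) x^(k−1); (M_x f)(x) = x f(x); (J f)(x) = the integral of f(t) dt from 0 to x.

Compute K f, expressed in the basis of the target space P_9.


the result is g(x) = -(2059/84)x^7 - (2059/6)x^6 - (10717/5)x^5 - (23122/3)x^4 - (307981/18)x^3 - (69805/3)x^2 - (53494/3)x

M_x f = (8/3)x^7 + (7/3)x^3
D f = 16x^5 + (14/3)x
(M_x + D) f = (8/3)x^7 + 16x^5 + (7/3)x^3 + (14/3)x
D_q (M_x + D) f = (2059/24)x^6 + 211x^4 + (133/12)x^2 + 14/3
E_{2} D_q (M_x + D) f = (2059/24)x^6 + (2059/2)x^5 + (10717/2)x^4 + (46244/3)x^3 + (307981/12)x^2 + (69805/3)x + 26747/3
(-2(E_{2} D_q (M_x + D))) f = -(2059/12)x^6 - 2059x^5 - 10717x^4 - (92488/3)x^3 - (307981/6)x^2 - (139610/3)x - 53494/3
J (-2(E_{2} D_q (M_x + D))) f = -(2059/84)x^7 - (2059/6)x^6 - (10717/5)x^5 - (23122/3)x^4 - (307981/18)x^3 - (69805/3)x^2 - (53494/3)x


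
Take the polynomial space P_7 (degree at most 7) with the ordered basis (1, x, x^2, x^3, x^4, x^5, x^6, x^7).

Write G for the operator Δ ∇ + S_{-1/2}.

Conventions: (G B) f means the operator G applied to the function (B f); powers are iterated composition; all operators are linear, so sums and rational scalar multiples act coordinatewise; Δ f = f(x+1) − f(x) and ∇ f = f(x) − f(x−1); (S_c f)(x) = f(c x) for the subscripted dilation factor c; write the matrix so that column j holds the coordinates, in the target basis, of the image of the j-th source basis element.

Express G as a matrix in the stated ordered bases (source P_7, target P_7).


the matrix is [[1, 0, 2, 0, 2, 0, 2, 0]; [0, -1/2, 0, 6, 0, 10, 0, 14]; [0, 0, 1/4, 0, 12, 0, 30, 0]; [0, 0, 0, -1/8, 0, 20, 0, 70]; [0, 0, 0, 0, 1/16, 0, 30, 0]; [0, 0, 0, 0, 0, -1/32, 0, 42]; [0, 0, 0, 0, 0, 0, 1/64, 0]; [0, 0, 0, 0, 0, 0, 0, -1/128]] (rows listed top to bottom)

image of 1: 1
image of x: -(1/2)x
image of x^2: (1/4)x^2 + 2
image of x^3: -(1/8)x^3 + 6x
image of x^4: (1/16)x^4 + 12x^2 + 2
image of x^5: -(1/32)x^5 + 20x^3 + 10x
image of x^6: (1/64)x^6 + 30x^4 + 30x^2 + 2
image of x^7: -(1/128)x^7 + 42x^5 + 70x^3 + 14x
each image's coordinates form column j of the matrix


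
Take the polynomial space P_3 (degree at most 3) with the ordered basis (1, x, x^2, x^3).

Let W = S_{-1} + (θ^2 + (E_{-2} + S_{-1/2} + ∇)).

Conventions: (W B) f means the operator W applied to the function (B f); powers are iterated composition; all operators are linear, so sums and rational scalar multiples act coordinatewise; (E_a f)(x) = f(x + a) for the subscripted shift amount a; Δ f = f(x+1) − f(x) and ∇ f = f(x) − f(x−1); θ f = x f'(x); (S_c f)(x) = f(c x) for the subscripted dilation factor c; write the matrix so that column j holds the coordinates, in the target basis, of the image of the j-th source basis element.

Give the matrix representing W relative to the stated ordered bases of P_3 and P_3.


the matrix is [[3, -1, 3, -7]; [0, 1/2, -2, 9]; [0, 0, 25/4, -3]; [0, 0, 0, 71/8]] (rows listed top to bottom)

image of 1: 3
image of x: (1/2)x - 1
image of x^2: (25/4)x^2 - 2x + 3
image of x^3: (71/8)x^3 - 3x^2 + 9x - 7
each image's coordinates form column j of the matrix


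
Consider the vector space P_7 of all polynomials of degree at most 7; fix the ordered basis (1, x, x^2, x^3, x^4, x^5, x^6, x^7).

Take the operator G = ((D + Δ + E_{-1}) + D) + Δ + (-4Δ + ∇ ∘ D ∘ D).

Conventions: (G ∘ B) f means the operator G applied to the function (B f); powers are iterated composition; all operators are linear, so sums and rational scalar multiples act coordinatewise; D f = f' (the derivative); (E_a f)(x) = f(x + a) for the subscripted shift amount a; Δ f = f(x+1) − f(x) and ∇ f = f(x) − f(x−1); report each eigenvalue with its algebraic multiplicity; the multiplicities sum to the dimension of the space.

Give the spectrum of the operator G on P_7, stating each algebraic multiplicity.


λ = 1 (multiplicity 8)

image of 1: 1
image of x: x - 1
image of x^2: x^2 - 2x - 1
image of x^3: x^3 - 3x^2 - 3x + 3
image of x^4: x^4 - 4x^3 - 6x^2 + 12x - 13
image of x^5: x^5 - 5x^4 - 10x^3 + 30x^2 - 65x + 17
image of x^6: x^6 - 6x^5 - 15x^4 + 60x^3 - 195x^2 + 102x - 31
image of x^7: x^7 - 7x^6 - 21x^5 + 105x^4 - 455x^3 + 357x^2 - 217x + 39
the matrix is upper triangular; its diagonal is (1, 1, 1, 1, 1, 1, 1, 1)
for a triangular matrix the eigenvalues are the diagonal entries, with algebraic multiplicity their repetition count


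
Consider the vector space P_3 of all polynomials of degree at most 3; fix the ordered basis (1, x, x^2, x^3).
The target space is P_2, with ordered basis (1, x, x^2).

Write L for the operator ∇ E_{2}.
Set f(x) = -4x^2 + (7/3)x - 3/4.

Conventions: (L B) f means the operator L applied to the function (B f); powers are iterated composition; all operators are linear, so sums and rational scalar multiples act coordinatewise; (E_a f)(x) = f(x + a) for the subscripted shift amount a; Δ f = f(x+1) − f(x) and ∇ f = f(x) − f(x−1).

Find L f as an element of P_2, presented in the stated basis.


the image equals g(x) = -8x - 29/3

E_{2} f = -4x^2 - (41/3)x - 145/12
∇ E_{2} f = -8x - 29/3


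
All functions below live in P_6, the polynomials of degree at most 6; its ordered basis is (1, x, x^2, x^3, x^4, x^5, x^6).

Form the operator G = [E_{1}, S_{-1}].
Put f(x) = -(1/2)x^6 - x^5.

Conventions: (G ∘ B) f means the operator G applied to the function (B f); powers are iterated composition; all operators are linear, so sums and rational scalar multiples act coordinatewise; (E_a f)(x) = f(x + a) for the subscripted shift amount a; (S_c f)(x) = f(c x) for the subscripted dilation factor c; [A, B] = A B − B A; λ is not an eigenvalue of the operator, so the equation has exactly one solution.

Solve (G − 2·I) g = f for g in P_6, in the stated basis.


write g with unknown coordinates in the stated basis and equate coefficients in (G − 2·I) g = f
solving from the highest basis element down gives g = (1/4)x^6 + 2x^5 - 10x^4 - 35x^3 + 85x^2 + (263/2)x - 197/2
check: G g = 3x^5 - 20x^4 - 70x^3 + 170x^2 + 263x - 197
so G g − 2·g = -(1/2)x^6 - x^5 = f ✓

the result is g(x) = (1/4)x^6 + 2x^5 - 10x^4 - 35x^3 + 85x^2 + (263/2)x - 197/2


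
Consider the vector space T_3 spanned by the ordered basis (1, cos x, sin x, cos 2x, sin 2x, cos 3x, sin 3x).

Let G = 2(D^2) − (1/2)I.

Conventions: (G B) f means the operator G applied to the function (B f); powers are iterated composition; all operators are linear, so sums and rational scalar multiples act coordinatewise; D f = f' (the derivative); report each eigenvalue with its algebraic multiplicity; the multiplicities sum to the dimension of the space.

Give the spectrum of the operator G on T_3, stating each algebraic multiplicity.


image of 1: -1/2
image of cos x: -(5/2)cos x
image of sin x: -(5/2)sin x
image of cos 2x: -(17/2)cos 2x
image of sin 2x: -(17/2)sin 2x
image of cos 3x: -(37/2)cos 3x
image of sin 3x: -(37/2)sin 3x
the matrix is diagonal; its diagonal is (-1/2, -5/2, -5/2, -17/2, -17/2, -37/2, -37/2)
for a triangular matrix the eigenvalues are the diagonal entries, with algebraic multiplicity their repetition count

λ = -37/2 (multiplicity 2), λ = -17/2 (multiplicity 2), λ = -5/2 (multiplicity 2), λ = -1/2 (multiplicity 1)


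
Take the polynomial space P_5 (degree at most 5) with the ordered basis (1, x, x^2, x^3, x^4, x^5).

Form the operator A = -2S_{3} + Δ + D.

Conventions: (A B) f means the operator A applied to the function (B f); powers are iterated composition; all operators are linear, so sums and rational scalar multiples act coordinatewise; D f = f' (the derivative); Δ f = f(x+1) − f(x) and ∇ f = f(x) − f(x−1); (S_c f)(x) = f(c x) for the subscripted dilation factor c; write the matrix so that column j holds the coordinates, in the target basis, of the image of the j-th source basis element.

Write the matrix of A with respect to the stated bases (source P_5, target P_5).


the matrix is [[-2, 2, 1, 1, 1, 1]; [0, -6, 4, 3, 4, 5]; [0, 0, -18, 6, 6, 10]; [0, 0, 0, -54, 8, 10]; [0, 0, 0, 0, -162, 10]; [0, 0, 0, 0, 0, -486]] (rows listed top to bottom)

image of 1: -2
image of x: -6x + 2
image of x^2: -18x^2 + 4x + 1
image of x^3: -54x^3 + 6x^2 + 3x + 1
image of x^4: -162x^4 + 8x^3 + 6x^2 + 4x + 1
image of x^5: -486x^5 + 10x^4 + 10x^3 + 10x^2 + 5x + 1
each image's coordinates form column j of the matrix


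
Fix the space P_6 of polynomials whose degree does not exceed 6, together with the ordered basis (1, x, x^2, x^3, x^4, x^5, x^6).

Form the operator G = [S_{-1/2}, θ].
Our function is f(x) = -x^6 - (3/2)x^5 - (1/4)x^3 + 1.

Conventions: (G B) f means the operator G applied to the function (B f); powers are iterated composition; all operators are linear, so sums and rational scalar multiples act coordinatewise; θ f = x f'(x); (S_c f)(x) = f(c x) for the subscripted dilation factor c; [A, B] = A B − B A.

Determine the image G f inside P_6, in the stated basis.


θ f = -6x^6 - (15/2)x^5 - (3/4)x^3
S_{-1/2} θ f = -(3/32)x^6 + (15/64)x^5 + (3/32)x^3
S_{-1/2} f = -(1/64)x^6 + (3/64)x^5 + (1/32)x^3 + 1
θ S_{-1/2} f = -(3/32)x^6 + (15/64)x^5 + (3/32)x^3
[S_{-1/2}, θ] f = 0

g(x) = 0


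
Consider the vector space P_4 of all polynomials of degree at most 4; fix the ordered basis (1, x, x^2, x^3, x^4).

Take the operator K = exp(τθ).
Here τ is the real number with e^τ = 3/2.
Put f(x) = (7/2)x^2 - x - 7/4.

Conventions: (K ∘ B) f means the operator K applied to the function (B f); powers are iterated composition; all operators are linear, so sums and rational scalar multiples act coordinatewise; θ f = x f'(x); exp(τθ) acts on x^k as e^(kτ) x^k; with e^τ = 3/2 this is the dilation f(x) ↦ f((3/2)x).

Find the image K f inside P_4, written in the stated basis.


exp(τθ) x^k = e^(kτ) x^k; with e^τ = 3/2 this sends x^k to (3/2)^k x^k
x ↦ 3/2 x
x^2 ↦ 9/4 x^2
applying this coordinatewise to f: exp(τθ) f = (63/8)x^2 - (3/2)x - 7/4

the image equals g(x) = (63/8)x^2 - (3/2)x - 7/4


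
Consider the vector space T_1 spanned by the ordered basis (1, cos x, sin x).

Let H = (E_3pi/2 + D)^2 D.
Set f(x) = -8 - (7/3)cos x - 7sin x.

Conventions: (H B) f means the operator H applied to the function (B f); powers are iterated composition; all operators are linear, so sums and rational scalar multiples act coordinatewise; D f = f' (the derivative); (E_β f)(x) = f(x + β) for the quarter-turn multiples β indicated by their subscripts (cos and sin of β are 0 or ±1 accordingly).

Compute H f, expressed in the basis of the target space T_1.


D f = -7cos x + (7/3)sin x
E_3pi/2 D f = -(7/3)cos x - 7sin x
D D f = (7/3)cos x + 7sin x
(E_3pi/2 + D) D f = 0
E_3pi/2 (E_3pi/2 + D) D f = 0
D (E_3pi/2 + D) D f = 0
(E_3pi/2 + D) (E_3pi/2 + D) D f = 0

the image equals g(x) = 0


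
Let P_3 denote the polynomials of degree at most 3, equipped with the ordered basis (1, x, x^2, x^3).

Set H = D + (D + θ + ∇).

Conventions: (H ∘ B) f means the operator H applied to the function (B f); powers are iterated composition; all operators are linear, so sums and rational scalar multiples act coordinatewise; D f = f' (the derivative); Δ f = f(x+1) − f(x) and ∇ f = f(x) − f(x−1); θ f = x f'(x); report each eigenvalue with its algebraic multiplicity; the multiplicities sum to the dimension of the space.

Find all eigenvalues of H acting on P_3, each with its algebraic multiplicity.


image of 1: 0
image of x: x + 3
image of x^2: 2x^2 + 6x - 1
image of x^3: 3x^3 + 9x^2 - 3x + 1
the matrix is upper triangular; its diagonal is (0, 1, 2, 3)
for a triangular matrix the eigenvalues are the diagonal entries, with algebraic multiplicity their repetition count

λ = 0 (multiplicity 1), λ = 1 (multiplicity 1), λ = 2 (multiplicity 1), λ = 3 (multiplicity 1)


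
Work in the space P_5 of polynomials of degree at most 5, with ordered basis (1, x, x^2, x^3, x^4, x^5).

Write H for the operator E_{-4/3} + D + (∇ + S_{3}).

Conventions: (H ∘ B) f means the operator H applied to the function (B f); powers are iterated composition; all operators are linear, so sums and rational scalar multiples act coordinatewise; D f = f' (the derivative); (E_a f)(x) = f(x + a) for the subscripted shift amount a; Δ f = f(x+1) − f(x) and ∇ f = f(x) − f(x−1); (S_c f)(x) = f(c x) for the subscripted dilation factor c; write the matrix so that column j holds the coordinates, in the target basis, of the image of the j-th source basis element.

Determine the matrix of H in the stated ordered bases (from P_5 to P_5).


the matrix is [[2, 2/3, 7/9, -37/27, 175/81, -781/243]; [0, 4, 4/3, 7/3, -148/27, 875/81]; [0, 0, 10, 2, 14/3, -370/27]; [0, 0, 0, 28, 8/3, 70/9]; [0, 0, 0, 0, 82, 10/3]; [0, 0, 0, 0, 0, 244]] (rows listed top to bottom)

image of 1: 2
image of x: 4x + 2/3
image of x^2: 10x^2 + (4/3)x + 7/9
image of x^3: 28x^3 + 2x^2 + (7/3)x - 37/27
image of x^4: 82x^4 + (8/3)x^3 + (14/3)x^2 - (148/27)x + 175/81
image of x^5: 244x^5 + (10/3)x^4 + (70/9)x^3 - (370/27)x^2 + (875/81)x - 781/243
each image's coordinates form column j of the matrix


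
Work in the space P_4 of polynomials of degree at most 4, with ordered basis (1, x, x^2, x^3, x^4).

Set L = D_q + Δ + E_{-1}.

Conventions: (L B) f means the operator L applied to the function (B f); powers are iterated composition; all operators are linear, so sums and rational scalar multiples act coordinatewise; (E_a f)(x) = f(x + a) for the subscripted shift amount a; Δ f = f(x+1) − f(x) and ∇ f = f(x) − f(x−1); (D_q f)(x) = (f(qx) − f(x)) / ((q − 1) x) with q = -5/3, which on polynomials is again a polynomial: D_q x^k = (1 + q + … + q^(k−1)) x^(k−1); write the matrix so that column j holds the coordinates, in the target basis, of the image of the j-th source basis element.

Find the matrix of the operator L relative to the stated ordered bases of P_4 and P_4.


the matrix is [[1, 1, 2, 0, 2]; [0, 1, -2/3, 6, 0]; [0, 0, 1, 19/9, 12]; [0, 0, 0, 1, -68/27]; [0, 0, 0, 0, 1]] (rows listed top to bottom)

image of 1: 1
image of x: x + 1
image of x^2: x^2 - (2/3)x + 2
image of x^3: x^3 + (19/9)x^2 + 6x
image of x^4: x^4 - (68/27)x^3 + 12x^2 + 2
each image's coordinates form column j of the matrix


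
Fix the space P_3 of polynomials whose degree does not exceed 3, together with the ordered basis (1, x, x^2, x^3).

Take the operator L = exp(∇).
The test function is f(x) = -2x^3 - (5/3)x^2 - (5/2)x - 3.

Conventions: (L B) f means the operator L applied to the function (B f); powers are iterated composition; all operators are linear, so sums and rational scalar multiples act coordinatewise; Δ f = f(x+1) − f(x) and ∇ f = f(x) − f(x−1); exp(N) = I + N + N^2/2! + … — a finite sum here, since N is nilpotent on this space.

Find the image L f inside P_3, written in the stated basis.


the image equals g(x) = -2x^3 - (23/3)x^2 - (35/6)x - 7/2

order-1 term: -6x^2 + (8/3)x - 17/6
order-2 term: -6x + 13/3
order-3 term: -2
the series for exp(∇) f terminates at order 3
exp(∇) f = -2x^3 - (23/3)x^2 - (35/6)x - 7/2


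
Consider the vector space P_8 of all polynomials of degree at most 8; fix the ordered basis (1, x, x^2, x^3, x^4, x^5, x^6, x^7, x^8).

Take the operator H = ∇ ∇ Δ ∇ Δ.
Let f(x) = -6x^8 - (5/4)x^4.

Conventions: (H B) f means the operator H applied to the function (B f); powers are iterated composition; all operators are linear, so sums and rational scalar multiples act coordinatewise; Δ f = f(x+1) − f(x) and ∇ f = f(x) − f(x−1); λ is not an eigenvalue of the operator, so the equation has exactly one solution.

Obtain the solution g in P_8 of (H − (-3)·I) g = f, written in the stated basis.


write g with unknown coordinates in the stated basis and equate coefficients in (H − (-3)·I) g = f
solving from the highest basis element down gives g = -2x^8 - (5/12)x^4 + 4480x^3 - 6720x^2 + 8960x - 3360
check: H g = -13440x^3 + 20160x^2 - 26880x + 10080
so H g − (-3)·g = -6x^8 - (5/4)x^4 = f ✓

g(x) = -2x^8 - (5/12)x^4 + 4480x^3 - 6720x^2 + 8960x - 3360


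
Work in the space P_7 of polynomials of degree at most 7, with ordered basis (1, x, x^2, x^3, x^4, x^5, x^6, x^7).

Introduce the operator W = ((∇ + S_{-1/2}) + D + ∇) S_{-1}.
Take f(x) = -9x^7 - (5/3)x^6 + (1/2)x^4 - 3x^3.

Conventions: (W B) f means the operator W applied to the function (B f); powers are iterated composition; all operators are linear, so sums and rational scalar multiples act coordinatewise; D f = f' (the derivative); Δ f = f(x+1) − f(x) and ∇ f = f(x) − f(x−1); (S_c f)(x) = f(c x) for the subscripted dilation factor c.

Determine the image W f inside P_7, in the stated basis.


S_{-1} f = 9x^7 - (5/3)x^6 + (1/2)x^4 + 3x^3
∇ S_{-1} f = 63x^6 - 199x^5 + 340x^4 - (1039/3)x^3 + 220x^2 - 80x + 79/6
S_{-1/2} S_{-1} f = -(9/128)x^7 - (5/192)x^6 + (1/32)x^4 - (3/8)x^3
(∇ + S_{-1/2}) S_{-1} f = -(9/128)x^7 + (12091/192)x^6 - 199x^5 + (10881/32)x^4 - (8321/24)x^3 + 220x^2 - 80x + 79/6
D S_{-1} f = 63x^6 - 10x^5 + 2x^3 + 9x^2
∇ S_{-1} f = 63x^6 - 199x^5 + 340x^4 - (1039/3)x^3 + 220x^2 - 80x + 79/6
((∇ + S_{-1/2}) + D + ∇) S_{-1} f = -(9/128)x^7 + (36283/192)x^6 - 408x^5 + (21761/32)x^4 - (16585/24)x^3 + 449x^2 - 160x + 79/3

the result is g(x) = -(9/128)x^7 + (36283/192)x^6 - 408x^5 + (21761/32)x^4 - (16585/24)x^3 + 449x^2 - 160x + 79/3


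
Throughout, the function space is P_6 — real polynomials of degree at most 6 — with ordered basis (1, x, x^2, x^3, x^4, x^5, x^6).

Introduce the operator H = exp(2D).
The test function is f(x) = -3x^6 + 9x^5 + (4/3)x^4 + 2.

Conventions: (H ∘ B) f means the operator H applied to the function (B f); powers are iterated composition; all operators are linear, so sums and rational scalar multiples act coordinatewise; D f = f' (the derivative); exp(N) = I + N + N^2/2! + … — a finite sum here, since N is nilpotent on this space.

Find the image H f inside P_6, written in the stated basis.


the result is g(x) = -3x^6 - 27x^5 - (266/3)x^4 - (328/3)x^3 + 32x^2 + (560/3)x + 358/3

order-1 term: -36x^5 + 90x^4 + (32/3)x^3
order-2 term: -180x^4 + 360x^3 + 32x^2
order-3 term: -480x^3 + 720x^2 + (128/3)x
order-4 term: -720x^2 + 720x + 64/3
order-5 term: -576x + 288
order-6 term: -192
the series for exp(2D) f terminates at order 6
exp(2D) f = -3x^6 - 27x^5 - (266/3)x^4 - (328/3)x^3 + 32x^2 + (560/3)x + 358/3


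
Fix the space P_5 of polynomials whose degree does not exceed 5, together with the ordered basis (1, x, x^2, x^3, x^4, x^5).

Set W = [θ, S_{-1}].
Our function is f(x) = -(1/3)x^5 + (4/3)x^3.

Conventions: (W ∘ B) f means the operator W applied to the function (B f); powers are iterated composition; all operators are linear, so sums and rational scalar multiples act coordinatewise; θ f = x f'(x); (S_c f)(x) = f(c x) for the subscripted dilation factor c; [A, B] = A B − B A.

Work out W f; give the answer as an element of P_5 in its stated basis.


S_{-1} f = (1/3)x^5 - (4/3)x^3
θ S_{-1} f = (5/3)x^5 - 4x^3
θ f = -(5/3)x^5 + 4x^3
S_{-1} θ f = (5/3)x^5 - 4x^3
[θ, S_{-1}] f = 0

g(x) = 0


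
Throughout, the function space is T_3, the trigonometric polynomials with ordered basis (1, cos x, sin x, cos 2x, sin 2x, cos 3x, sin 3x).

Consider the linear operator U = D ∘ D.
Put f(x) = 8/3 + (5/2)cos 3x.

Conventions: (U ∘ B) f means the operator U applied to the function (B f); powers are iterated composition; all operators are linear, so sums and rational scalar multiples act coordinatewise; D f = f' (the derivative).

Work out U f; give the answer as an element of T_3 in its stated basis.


g(x) = -(45/2)cos 3x

D f = -(15/2)sin 3x
D D f = -(45/2)cos 3x


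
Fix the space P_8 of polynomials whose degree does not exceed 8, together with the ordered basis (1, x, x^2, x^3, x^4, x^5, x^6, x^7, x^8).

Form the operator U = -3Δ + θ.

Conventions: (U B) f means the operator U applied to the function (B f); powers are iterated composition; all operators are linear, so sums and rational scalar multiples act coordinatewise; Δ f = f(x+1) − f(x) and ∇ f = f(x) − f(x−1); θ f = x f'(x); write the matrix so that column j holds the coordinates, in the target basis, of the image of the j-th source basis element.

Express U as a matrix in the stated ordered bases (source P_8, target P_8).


the matrix is [[0, -3, -3, -3, -3, -3, -3, -3, -3]; [0, 1, -6, -9, -12, -15, -18, -21, -24]; [0, 0, 2, -9, -18, -30, -45, -63, -84]; [0, 0, 0, 3, -12, -30, -60, -105, -168]; [0, 0, 0, 0, 4, -15, -45, -105, -210]; [0, 0, 0, 0, 0, 5, -18, -63, -168]; [0, 0, 0, 0, 0, 0, 6, -21, -84]; [0, 0, 0, 0, 0, 0, 0, 7, -24]; [0, 0, 0, 0, 0, 0, 0, 0, 8]] (rows listed top to bottom)

image of 1: 0
image of x: x - 3
image of x^2: 2x^2 - 6x - 3
image of x^3: 3x^3 - 9x^2 - 9x - 3
image of x^4: 4x^4 - 12x^3 - 18x^2 - 12x - 3
image of x^5: 5x^5 - 15x^4 - 30x^3 - 30x^2 - 15x - 3
image of x^6: 6x^6 - 18x^5 - 45x^4 - 60x^3 - 45x^2 - 18x - 3
image of x^7: 7x^7 - 21x^6 - 63x^5 - 105x^4 - 105x^3 - 63x^2 - 21x - 3
image of x^8: 8x^8 - 24x^7 - 84x^6 - 168x^5 - 210x^4 - 168x^3 - 84x^2 - 24x - 3
each image's coordinates form column j of the matrix


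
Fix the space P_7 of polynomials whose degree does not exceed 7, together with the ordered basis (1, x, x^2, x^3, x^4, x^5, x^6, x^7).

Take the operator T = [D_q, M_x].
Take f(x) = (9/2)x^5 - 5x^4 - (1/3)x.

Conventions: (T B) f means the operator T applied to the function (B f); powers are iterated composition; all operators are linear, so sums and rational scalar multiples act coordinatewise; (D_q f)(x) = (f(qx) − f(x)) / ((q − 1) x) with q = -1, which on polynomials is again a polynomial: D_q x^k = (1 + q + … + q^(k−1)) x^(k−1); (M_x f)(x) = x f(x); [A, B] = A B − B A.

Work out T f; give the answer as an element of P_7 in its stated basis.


g(x) = -(9/2)x^5 - 5x^4 + (1/3)x

M_x f = (9/2)x^6 - 5x^5 - (1/3)x^2
D_q M_x f = -5x^4
D_q f = (9/2)x^4 - 1/3
M_x D_q f = (9/2)x^5 - (1/3)x
[D_q, M_x] f = -(9/2)x^5 - 5x^4 + (1/3)x


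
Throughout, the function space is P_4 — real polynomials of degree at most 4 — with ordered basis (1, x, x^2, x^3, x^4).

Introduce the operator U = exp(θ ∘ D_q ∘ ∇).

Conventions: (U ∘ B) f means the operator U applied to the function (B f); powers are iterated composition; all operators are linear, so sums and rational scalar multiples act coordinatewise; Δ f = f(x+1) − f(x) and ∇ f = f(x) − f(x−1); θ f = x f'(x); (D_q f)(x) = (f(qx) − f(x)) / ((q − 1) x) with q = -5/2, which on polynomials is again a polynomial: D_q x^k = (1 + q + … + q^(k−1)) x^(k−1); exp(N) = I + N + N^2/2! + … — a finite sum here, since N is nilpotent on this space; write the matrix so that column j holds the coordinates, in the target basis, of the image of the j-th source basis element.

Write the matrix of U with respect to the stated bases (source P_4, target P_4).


the matrix is [[1, 0, 0, 0, 0]; [0, 1, 0, -9/2, 9]; [0, 0, 1, 0, 38]; [0, 0, 0, 1, 0]; [0, 0, 0, 0, 1]] (rows listed top to bottom)

image of 1: 1
image of x: x
image of x^2: x^2
image of x^3: x^3 - (9/2)x
image of x^4: x^4 + 38x^2 + 9x
each image's coordinates form column j of the matrix


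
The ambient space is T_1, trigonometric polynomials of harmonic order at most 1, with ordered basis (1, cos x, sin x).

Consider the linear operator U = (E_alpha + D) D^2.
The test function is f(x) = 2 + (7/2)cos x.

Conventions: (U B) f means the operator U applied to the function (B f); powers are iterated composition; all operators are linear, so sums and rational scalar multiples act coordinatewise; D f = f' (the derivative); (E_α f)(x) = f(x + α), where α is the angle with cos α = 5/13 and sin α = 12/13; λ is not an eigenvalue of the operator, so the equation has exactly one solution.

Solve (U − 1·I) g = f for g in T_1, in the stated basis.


the image equals g(x) = -2 - (63/73)cos x - (175/146)sin x

write g with unknown coordinates in the stated basis and equate coefficients in (U − 1·I) g = f
solving from the highest basis element down gives g = -2 - (63/73)cos x - (175/146)sin x
check: U g = (385/146)cos x - (175/146)sin x
so U g − 1·g = 2 + (7/2)cos x = f ✓


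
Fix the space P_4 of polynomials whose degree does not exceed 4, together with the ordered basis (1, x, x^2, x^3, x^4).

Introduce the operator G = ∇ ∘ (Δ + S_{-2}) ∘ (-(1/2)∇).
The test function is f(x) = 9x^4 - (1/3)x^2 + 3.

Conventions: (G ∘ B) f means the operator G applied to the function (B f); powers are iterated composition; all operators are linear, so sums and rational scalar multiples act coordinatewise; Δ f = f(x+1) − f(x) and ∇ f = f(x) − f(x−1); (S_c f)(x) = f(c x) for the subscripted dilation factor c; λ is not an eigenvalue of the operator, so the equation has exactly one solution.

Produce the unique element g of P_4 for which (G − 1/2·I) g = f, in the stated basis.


the result is g(x) = -18x^4 - (5182/3)x^2 + 1296x - 22258/3

write g with unknown coordinates in the stated basis and equate coefficients in (G − 1/2·I) g = f
solving from the highest basis element down gives g = -18x^4 - (5182/3)x^2 + 1296x - 22258/3
check: G g = -864x^2 + 648x - 11120/3
so G g − 1/2·g = 9x^4 - (1/3)x^2 + 3 = f ✓


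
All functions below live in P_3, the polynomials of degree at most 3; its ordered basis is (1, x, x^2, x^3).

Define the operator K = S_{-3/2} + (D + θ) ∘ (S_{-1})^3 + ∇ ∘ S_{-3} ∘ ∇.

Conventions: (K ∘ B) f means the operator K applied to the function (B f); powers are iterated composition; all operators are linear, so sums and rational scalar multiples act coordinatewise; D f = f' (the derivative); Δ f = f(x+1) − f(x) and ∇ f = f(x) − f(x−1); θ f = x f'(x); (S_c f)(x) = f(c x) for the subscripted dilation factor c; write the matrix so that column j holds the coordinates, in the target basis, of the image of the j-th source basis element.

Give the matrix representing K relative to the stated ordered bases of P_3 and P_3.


image of 1: 1
image of x: -(5/2)x - 1
image of x^2: (17/4)x^2 + 2x - 6
image of x^3: -(51/8)x^3 - 3x^2 + 54x - 18
each image's coordinates form column j of the matrix

the matrix is [[1, -1, -6, -18]; [0, -5/2, 2, 54]; [0, 0, 17/4, -3]; [0, 0, 0, -51/8]] (rows listed top to bottom)


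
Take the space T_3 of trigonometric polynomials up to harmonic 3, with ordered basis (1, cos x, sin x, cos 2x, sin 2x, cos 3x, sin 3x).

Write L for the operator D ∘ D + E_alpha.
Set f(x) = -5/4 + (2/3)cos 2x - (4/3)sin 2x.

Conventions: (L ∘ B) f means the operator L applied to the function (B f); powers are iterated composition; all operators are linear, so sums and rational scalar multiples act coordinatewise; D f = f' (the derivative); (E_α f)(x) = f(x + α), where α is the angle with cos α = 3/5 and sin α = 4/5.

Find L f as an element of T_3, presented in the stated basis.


D f = -(8/3)cos 2x - (4/3)sin 2x
D D f = -(8/3)cos 2x + (16/3)sin 2x
E_alpha f = -5/4 - (22/15)cos 2x - (4/15)sin 2x
(D ∘ D + E_alpha) f = -5/4 - (62/15)cos 2x + (76/15)sin 2x

g(x) = -5/4 - (62/15)cos 2x + (76/15)sin 2x


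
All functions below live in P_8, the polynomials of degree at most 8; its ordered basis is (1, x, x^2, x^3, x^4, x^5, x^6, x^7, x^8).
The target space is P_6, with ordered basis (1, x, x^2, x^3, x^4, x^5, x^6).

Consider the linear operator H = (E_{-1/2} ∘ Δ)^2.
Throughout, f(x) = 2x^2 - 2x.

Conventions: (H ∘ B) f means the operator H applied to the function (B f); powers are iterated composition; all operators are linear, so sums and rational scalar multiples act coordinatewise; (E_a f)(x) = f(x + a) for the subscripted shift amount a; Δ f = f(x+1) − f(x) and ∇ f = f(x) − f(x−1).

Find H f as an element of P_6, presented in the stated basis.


g(x) = 4

Δ f = 4x
E_{-1/2} Δ f = 4x - 2
Δ (E_{-1/2} ∘ Δ) f = 4
E_{-1/2} Δ (E_{-1/2} ∘ Δ) f = 4


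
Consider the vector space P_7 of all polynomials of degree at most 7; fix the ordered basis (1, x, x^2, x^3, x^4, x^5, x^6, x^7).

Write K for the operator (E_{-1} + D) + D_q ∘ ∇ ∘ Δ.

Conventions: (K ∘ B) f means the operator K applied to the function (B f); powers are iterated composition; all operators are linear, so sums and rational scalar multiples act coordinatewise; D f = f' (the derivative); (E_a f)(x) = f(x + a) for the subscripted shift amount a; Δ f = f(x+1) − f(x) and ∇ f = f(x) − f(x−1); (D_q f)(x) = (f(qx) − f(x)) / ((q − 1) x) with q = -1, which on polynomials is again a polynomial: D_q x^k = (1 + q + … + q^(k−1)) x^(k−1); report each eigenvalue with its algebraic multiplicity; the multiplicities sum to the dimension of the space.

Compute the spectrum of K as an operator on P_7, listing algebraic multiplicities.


image of 1: 1
image of x: x
image of x^2: x^2 + 1
image of x^3: x^3 + 3x + 5
image of x^4: x^4 + 6x^2 - 4x + 1
image of x^5: x^5 + 10x^3 + 10x^2 + 5x + 9
image of x^6: x^6 + 15x^4 - 20x^3 + 15x^2 - 6x + 1
image of x^7: x^7 + 21x^5 + 7x^4 + 35x^3 + 49x^2 + 7x + 13
the matrix is upper triangular; its diagonal is (1, 1, 1, 1, 1, 1, 1, 1)
for a triangular matrix the eigenvalues are the diagonal entries, with algebraic multiplicity their repetition count

λ = 1 (multiplicity 8)


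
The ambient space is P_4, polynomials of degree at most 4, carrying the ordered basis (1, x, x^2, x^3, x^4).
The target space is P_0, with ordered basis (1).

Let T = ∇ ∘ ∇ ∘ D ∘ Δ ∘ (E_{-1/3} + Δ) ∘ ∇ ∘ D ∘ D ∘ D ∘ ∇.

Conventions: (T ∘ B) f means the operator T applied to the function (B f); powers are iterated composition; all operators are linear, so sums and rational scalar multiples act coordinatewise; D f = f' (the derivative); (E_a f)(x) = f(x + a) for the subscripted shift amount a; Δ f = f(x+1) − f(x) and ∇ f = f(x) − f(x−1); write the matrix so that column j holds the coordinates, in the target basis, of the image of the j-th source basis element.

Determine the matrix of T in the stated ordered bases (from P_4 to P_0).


image of 1: 0
image of x: 0
image of x^2: 0
image of x^3: 0
image of x^4: 0
each image's coordinates form column j of the matrix

the matrix is [[0, 0, 0, 0, 0]] (rows listed top to bottom)


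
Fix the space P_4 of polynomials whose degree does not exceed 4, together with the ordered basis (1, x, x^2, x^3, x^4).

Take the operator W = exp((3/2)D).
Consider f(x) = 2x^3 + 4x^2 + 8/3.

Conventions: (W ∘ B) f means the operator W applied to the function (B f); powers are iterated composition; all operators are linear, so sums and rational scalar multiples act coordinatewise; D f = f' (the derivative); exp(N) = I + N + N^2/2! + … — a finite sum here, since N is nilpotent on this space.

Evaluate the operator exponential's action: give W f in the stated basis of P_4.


order-1 term: 9x^2 + 12x
order-2 term: (27/2)x + 9
order-3 term: 27/4
the series for exp((3/2)D) f terminates at order 3
exp((3/2)D) f = 2x^3 + 13x^2 + (51/2)x + 221/12

g(x) = 2x^3 + 13x^2 + (51/2)x + 221/12


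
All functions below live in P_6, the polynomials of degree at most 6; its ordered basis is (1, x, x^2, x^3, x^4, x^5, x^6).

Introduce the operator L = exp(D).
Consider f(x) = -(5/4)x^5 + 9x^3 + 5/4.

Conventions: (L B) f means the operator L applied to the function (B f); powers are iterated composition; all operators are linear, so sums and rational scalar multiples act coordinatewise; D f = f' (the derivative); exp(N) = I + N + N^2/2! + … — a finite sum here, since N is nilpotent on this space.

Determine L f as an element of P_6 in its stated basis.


the result is g(x) = -(5/4)x^5 - (25/4)x^4 - (7/2)x^3 + (29/2)x^2 + (83/4)x + 9

order-1 term: -(25/4)x^4 + 27x^2
order-2 term: -(25/2)x^3 + 27x
order-3 term: -(25/2)x^2 + 9
order-4 term: -(25/4)x
order-5 term: -5/4
the series for exp(D) f terminates at order 5
exp(D) f = -(5/4)x^5 - (25/4)x^4 - (7/2)x^3 + (29/2)x^2 + (83/4)x + 9


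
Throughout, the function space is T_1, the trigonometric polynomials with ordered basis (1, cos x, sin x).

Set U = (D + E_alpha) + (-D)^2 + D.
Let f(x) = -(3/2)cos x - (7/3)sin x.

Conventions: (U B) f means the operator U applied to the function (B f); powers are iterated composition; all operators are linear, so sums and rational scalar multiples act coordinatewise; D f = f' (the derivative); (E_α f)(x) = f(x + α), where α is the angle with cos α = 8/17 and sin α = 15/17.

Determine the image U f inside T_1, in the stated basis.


the result is g(x) = -(605/102)cos x + (189/34)sin x

D f = -(7/3)cos x + (3/2)sin x
E_alpha f = -(47/17)cos x + (23/102)sin x
(D + E_alpha) f = -(260/51)cos x + (88/51)sin x
D f = -(7/3)cos x + (3/2)sin x
(-D) f = (7/3)cos x - (3/2)sin x
D (-D) f = -(3/2)cos x - (7/3)sin x
(-D) (-D) f = (3/2)cos x + (7/3)sin x
D f = -(7/3)cos x + (3/2)sin x
((D + E_alpha) + (-D)^2 + D) f = -(605/102)cos x + (189/34)sin x


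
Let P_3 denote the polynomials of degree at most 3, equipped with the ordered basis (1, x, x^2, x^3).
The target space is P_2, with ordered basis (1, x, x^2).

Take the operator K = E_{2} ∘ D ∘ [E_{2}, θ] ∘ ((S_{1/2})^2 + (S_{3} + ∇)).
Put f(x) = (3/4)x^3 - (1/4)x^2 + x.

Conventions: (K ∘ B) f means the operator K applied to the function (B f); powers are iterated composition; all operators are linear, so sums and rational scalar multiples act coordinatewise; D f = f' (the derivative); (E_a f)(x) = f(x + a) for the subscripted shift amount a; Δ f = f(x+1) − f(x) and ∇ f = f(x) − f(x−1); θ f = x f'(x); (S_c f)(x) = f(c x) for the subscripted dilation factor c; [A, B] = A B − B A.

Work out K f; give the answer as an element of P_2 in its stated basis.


S_{1/2} f = (3/32)x^3 - (1/16)x^2 + (1/2)x
S_{1/2} S_{1/2} f = (3/256)x^3 - (1/64)x^2 + (1/4)x
S_{3} f = (81/4)x^3 - (9/4)x^2 + 3x
∇ f = (9/4)x^2 - (11/4)x + 2
(S_{3} + ∇) f = (81/4)x^3 + (1/4)x + 2
((S_{1/2})^2 + (S_{3} + ∇)) f = (5187/256)x^3 - (1/64)x^2 + (1/2)x + 2
θ ((S_{1/2})^2 + (S_{3} + ∇)) f = (15561/256)x^3 - (1/32)x^2 + (1/2)x
E_{2} θ ((S_{1/2})^2 + (S_{3} + ∇)) f = (15561/256)x^3 + (46679/128)x^2 + (46707/64)x + 15589/32
E_{2} ((S_{1/2})^2 + (S_{3} + ∇)) f = (5187/256)x^3 + (15559/128)x^2 + (15589/64)x + 5281/32
θ E_{2} ((S_{1/2})^2 + (S_{3} + ∇)) f = (15561/256)x^3 + (15559/64)x^2 + (15589/64)x
[E_{2}, θ] ((S_{1/2})^2 + (S_{3} + ∇)) f = (15561/128)x^2 + (15559/32)x + 15589/32
D [E_{2}, θ] ((S_{1/2})^2 + (S_{3} + ∇)) f = (15561/64)x + 15559/32
E_{2} D [E_{2}, θ] ((S_{1/2})^2 + (S_{3} + ∇)) f = (15561/64)x + 1945/2

the result is g(x) = (15561/64)x + 1945/2
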